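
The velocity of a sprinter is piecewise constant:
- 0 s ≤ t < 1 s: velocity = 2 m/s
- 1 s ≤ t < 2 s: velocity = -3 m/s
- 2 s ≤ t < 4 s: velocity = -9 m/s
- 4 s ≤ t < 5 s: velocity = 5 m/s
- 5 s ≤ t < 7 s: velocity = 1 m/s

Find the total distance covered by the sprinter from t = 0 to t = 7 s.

Total distance travelled is ∫|v| dt — sum the magnitudes of each area piece.
0–1 s: |2| × 1 = 2 m
1–2 s: |-3| × 1 = 3 m
2–4 s: |-9| × 2 = 18 m
4–5 s: |5| × 1 = 5 m
5–7 s: |1| × 2 = 2 m
Total distance = 30 m

30 m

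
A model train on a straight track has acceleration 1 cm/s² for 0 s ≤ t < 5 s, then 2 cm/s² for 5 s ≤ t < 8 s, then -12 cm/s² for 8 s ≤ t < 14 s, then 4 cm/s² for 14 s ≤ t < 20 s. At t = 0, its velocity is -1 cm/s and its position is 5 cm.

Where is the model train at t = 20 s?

-422.5 cm

On each constant-a segment, Δv = aΔt and Δx = v₀Δt + ½aΔt²; chain segment to segment.
0–5 s: v starts -1 cm/s; Δx = -1·5 + ½·1·5² = 7.5 cm; v ends 4 cm/s.
5–8 s: v starts 4 cm/s; Δx = 4·3 + ½·2·3² = 21 cm; v ends 10 cm/s.
8–14 s: v starts 10 cm/s; Δx = 10·6 + ½·-12·6² = -156 cm; v ends -62 cm/s.
14–20 s: v starts -62 cm/s; Δx = -62·6 + ½·4·6² = -300 cm; v ends -38 cm/s.
x(20) = 5 + Σ Δx = -422.5 cm.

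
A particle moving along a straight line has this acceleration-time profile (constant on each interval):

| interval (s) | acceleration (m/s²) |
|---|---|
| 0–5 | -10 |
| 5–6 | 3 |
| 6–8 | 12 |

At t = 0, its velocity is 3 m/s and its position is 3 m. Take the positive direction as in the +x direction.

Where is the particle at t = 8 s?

On each constant-a segment, Δv = aΔt and Δx = v₀Δt + ½aΔt²; chain segment to segment.
0–5 s: v starts 3 m/s; Δx = 3·5 + ½·-10·5² = -110 m; v ends -47 m/s.
5–6 s: v starts -47 m/s; Δx = -47·1 + ½·3·1² = -45.5 m; v ends -44 m/s.
6–8 s: v starts -44 m/s; Δx = -44·2 + ½·12·2² = -64 m; v ends -20 m/s.
x(8) = 3 + Σ Δx = -216.5 m.

-216.5 m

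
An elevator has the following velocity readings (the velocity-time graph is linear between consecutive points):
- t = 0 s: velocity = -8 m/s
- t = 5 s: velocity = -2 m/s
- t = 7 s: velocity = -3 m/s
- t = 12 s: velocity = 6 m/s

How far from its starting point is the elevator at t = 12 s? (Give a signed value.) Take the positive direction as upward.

Displacement is the signed area under the v-t curve.
0–5 s: ½(-8 + -2)(5) = -25 m
5–7 s: ½(-2 + -3)(2) = -5 m
7–12 s: ½(-3 + 6)(5) = 7.5 m
Net displacement = -22.5 m

-22.5 m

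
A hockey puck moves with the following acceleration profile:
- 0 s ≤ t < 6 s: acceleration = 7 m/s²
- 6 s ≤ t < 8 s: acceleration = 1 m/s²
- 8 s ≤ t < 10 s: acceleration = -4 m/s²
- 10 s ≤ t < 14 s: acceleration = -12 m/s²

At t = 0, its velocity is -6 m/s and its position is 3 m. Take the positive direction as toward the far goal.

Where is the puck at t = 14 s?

On each constant-a segment, Δv = aΔt and Δx = v₀Δt + ½aΔt²; chain segment to segment.
0–6 s: v starts -6 m/s; Δx = -6·6 + ½·7·6² = 90 m; v ends 36 m/s.
6–8 s: v starts 36 m/s; Δx = 36·2 + ½·1·2² = 74 m; v ends 38 m/s.
8–10 s: v starts 38 m/s; Δx = 38·2 + ½·-4·2² = 68 m; v ends 30 m/s.
10–14 s: v starts 30 m/s; Δx = 30·4 + ½·-12·4² = 24 m; v ends -18 m/s.
x(14) = 3 + Σ Δx = 259 m.

259 m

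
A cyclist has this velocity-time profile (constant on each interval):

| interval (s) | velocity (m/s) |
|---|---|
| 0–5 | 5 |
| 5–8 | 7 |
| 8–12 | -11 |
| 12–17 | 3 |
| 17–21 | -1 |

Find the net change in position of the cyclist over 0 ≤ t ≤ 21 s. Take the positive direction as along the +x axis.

13 m

Displacement is the signed area under the v-t curve.
0–5 s: 5 × 5 = 25 m
5–8 s: 7 × 3 = 21 m
8–12 s: -11 × 4 = -44 m
12–17 s: 3 × 5 = 15 m
17–21 s: -1 × 4 = -4 m
Net displacement = 13 m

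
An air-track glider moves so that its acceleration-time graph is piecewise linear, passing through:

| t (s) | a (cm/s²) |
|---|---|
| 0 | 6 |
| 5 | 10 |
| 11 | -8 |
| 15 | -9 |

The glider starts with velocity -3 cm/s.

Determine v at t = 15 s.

9 cm/s

Δv equals the area under the a-t graph; then v = v₀ + Δv.
0–5 s: ½(6 + 10)(5) = 40 cm/s
5–11 s: ½(10 + -8)(6) = 6 cm/s
11–15 s: ½(-8 + -9)(4) = -34 cm/s
Δv = 12 cm/s, so v(15) = -3 + (12) = 9 cm/s.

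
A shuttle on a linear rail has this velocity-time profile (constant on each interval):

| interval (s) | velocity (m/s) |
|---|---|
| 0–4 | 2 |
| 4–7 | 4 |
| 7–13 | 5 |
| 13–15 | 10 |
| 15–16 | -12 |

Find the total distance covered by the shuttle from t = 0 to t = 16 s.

82 m

Distance (not displacement) is the total path length: add the absolute areas under v-t.
0–4 s: |2| × 4 = 8 m
4–7 s: |4| × 3 = 12 m
7–13 s: |5| × 6 = 30 m
13–15 s: |10| × 2 = 20 m
15–16 s: |-12| × 1 = 12 m
Total distance = 82 m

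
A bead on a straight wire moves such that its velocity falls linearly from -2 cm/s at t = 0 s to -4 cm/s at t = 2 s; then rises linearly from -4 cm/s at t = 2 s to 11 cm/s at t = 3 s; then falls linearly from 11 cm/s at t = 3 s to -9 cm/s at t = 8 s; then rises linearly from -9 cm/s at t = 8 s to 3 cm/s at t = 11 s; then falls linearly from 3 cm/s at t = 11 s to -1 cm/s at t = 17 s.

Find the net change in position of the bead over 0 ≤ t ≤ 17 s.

Net displacement equals the area under the velocity-time graph (areas below the axis count negative).
0–2 s: ½(-2 + -4)(2) = -6 cm
2–3 s: ½(-4 + 11)(1) = 3.5 cm
3–8 s: ½(11 + -9)(5) = 5 cm
8–11 s: ½(-9 + 3)(3) = -9 cm
11–17 s: ½(3 + -1)(6) = 6 cm
Net displacement = -0.5 cm

-0.5 cm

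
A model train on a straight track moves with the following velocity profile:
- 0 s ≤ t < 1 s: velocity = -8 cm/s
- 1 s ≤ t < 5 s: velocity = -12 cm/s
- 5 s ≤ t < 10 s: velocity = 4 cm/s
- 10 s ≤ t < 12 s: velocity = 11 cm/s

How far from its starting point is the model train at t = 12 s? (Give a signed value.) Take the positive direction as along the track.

Displacement is the signed area under the v-t curve.
0–1 s: -8 × 1 = -8 cm
1–5 s: -12 × 4 = -48 cm
5–10 s: 4 × 5 = 20 cm
10–12 s: 11 × 2 = 22 cm
Net displacement = -14 cm

-14 cm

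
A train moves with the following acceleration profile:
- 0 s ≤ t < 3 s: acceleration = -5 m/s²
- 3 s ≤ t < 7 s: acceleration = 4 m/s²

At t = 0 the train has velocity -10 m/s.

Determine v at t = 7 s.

Δv equals the area under the a-t graph; then v = v₀ + Δv.
0–3 s: -5 × 3 = -15 m/s
3–7 s: 4 × 4 = 16 m/s
Δv = 1 m/s, so v(7) = -10 + (1) = -9 m/s.

-9 m/s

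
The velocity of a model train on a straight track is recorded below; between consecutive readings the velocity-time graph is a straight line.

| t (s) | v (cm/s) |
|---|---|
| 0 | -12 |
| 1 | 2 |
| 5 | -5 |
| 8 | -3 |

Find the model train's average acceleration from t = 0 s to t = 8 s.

Average acceleration = Δv/Δt = (-3 − -12)/(8 − 0) = 1.125 cm/s².

1.125 cm/s²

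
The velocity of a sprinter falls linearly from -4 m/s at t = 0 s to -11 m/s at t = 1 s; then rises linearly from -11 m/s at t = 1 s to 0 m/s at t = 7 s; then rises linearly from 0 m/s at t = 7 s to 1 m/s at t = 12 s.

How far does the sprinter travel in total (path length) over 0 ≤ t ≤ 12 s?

Total distance travelled is ∫|v| dt — sum the magnitudes of each area piece.
0–1 s: |½(-4 + -11)(1)| = 7.5 m
1–7 s: |½(-11 + 0)(6)| = 33 m
7–12 s: |½(0 + 1)(5)| = 2.5 m
Total distance = 43 m

43 m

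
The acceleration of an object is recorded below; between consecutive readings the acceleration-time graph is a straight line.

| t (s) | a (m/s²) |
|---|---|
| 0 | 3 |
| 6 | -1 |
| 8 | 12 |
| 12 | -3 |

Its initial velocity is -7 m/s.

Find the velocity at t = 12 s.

28 m/s

Δv equals the area under the a-t graph; then v = v₀ + Δv.
0–6 s: ½(3 + -1)(6) = 6 m/s
6–8 s: ½(-1 + 12)(2) = 11 m/s
8–12 s: ½(12 + -3)(4) = 18 m/s
Δv = 35 m/s, so v(12) = -7 + (35) = 28 m/s.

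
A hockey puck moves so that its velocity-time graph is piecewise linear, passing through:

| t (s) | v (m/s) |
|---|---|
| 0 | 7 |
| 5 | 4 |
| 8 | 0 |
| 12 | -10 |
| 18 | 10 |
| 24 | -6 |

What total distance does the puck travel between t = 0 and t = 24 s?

Total distance travelled is ∫|v| dt — sum the magnitudes of each area piece.
0–5 s: |½(7 + 4)(5)| = 27.5 m
5–8 s: |½(4 + 0)(3)| = 6 m
8–12 s: |½(0 + -10)(4)| = 20 m
12–18 s: v = 0 at t = 15 s; triangle areas 15 + 15 = 30 m
18–24 s: v = 0 at t = 21.75 s; triangle areas 18.75 + 6.75 = 25.5 m
Total distance = 109 m

109 m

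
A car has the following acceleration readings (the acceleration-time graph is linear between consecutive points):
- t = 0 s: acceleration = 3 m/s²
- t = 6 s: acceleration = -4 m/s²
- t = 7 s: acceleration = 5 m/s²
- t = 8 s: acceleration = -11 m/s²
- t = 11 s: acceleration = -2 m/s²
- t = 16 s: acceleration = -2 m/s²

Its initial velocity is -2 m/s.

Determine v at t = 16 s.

Δv equals the area under the a-t graph; then v = v₀ + Δv.
0–6 s: ½(3 + -4)(6) = -3 m/s
6–7 s: ½(-4 + 5)(1) = 0.5 m/s
7–8 s: ½(5 + -11)(1) = -3 m/s
8–11 s: ½(-11 + -2)(3) = -19.5 m/s
11–16 s: -2 × 5 = -10 m/s
Δv = -35 m/s, so v(16) = -2 + (-35) = -37 m/s.

-37 m/s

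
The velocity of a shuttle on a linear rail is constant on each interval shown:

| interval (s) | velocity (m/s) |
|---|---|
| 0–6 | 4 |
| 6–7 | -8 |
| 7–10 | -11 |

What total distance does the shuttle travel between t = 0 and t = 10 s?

65 m

Distance (not displacement) is the total path length: add the absolute areas under v-t.
0–6 s: |4| × 6 = 24 m
6–7 s: |-8| × 1 = 8 m
7–10 s: |-11| × 3 = 33 m
Total distance = 65 m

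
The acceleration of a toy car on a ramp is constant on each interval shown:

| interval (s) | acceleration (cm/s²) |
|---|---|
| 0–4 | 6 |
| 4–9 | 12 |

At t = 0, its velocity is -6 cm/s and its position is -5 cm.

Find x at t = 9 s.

On each constant-a segment, Δv = aΔt and Δx = v₀Δt + ½aΔt²; chain segment to segment.
0–4 s: v starts -6 cm/s; Δx = -6·4 + ½·6·4² = 24 cm; v ends 18 cm/s.
4–9 s: v starts 18 cm/s; Δx = 18·5 + ½·12·5² = 240 cm; v ends 78 cm/s.
x(9) = -5 + Σ Δx = 259 cm.

259 cm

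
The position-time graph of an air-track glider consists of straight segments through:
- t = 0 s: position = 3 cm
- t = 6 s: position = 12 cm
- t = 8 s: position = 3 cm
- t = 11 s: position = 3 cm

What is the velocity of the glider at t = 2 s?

1.5 cm/s

Velocity is the slope of the x-t graph on 0–6 s: (12 − 3)/(6 − 0) = 1.5 cm/s.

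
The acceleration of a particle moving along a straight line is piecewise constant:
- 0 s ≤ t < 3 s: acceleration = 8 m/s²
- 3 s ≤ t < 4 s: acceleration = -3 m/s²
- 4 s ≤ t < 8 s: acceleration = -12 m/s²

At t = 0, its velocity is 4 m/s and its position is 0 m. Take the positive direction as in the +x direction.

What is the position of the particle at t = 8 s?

78.5 m

On each constant-a segment, Δv = aΔt and Δx = v₀Δt + ½aΔt²; chain segment to segment.
0–3 s: v starts 4 m/s; Δx = 4·3 + ½·8·3² = 48 m; v ends 28 m/s.
3–4 s: v starts 28 m/s; Δx = 28·1 + ½·-3·1² = 26.5 m; v ends 25 m/s.
4–8 s: v starts 25 m/s; Δx = 25·4 + ½·-12·4² = 4 m; v ends -23 m/s.
x(8) = 0 + Σ Δx = 78.5 m.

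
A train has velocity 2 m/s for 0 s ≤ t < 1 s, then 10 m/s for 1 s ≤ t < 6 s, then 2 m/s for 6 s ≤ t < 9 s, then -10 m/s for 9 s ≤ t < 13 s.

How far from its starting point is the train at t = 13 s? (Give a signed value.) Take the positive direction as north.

18 m

Displacement is the signed area under the v-t curve.
0–1 s: 2 × 1 = 2 m
1–6 s: 10 × 5 = 50 m
6–9 s: 2 × 3 = 6 m
9–13 s: -10 × 4 = -40 m
Net displacement = 18 m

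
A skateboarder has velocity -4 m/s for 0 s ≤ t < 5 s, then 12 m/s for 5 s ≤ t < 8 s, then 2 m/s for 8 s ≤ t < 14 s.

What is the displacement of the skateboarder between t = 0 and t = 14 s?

Net displacement equals the area under the velocity-time graph (areas below the axis count negative).
0–5 s: -4 × 5 = -20 m
5–8 s: 12 × 3 = 36 m
8–14 s: 2 × 6 = 12 m
Net displacement = 28 m

28 m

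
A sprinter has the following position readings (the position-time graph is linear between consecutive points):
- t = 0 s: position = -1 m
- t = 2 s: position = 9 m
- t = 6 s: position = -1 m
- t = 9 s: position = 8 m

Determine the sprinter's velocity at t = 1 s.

5 m/s

Velocity is the slope of the x-t graph on 0–2 s: (9 − -1)/(2 − 0) = 5 m/s.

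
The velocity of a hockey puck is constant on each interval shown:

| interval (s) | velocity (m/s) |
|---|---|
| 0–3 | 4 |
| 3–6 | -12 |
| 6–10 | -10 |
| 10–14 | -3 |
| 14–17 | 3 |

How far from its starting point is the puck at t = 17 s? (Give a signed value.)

Net displacement equals the area under the velocity-time graph (areas below the axis count negative).
0–3 s: 4 × 3 = 12 m
3–6 s: -12 × 3 = -36 m
6–10 s: -10 × 4 = -40 m
10–14 s: -3 × 4 = -12 m
14–17 s: 3 × 3 = 9 m
Net displacement = -67 m

-67 m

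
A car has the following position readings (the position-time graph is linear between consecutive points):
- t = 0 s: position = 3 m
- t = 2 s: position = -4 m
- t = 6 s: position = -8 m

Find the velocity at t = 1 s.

-3.5 m/s

Velocity is the slope of the x-t graph on 0–2 s: (-4 − 3)/(2 − 0) = -3.5 m/s.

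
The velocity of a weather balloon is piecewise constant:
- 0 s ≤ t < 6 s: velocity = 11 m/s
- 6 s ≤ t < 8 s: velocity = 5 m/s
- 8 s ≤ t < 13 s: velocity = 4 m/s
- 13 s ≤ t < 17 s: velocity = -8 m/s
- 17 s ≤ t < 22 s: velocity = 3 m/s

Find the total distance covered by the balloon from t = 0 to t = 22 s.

143 m

Total distance travelled is ∫|v| dt — sum the magnitudes of each area piece.
0–6 s: |11| × 6 = 66 m
6–8 s: |5| × 2 = 10 m
8–13 s: |4| × 5 = 20 m
13–17 s: |-8| × 4 = 32 m
17–22 s: |3| × 5 = 15 m
Total distance = 143 m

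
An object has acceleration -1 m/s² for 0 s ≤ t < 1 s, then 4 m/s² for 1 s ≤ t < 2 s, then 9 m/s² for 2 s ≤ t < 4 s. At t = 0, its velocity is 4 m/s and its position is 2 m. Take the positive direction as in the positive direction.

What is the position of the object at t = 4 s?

On each constant-a segment, Δv = aΔt and Δx = v₀Δt + ½aΔt²; chain segment to segment.
0–1 s: v starts 4 m/s; Δx = 4·1 + ½·-1·1² = 3.5 m; v ends 3 m/s.
1–2 s: v starts 3 m/s; Δx = 3·1 + ½·4·1² = 5 m; v ends 7 m/s.
2–4 s: v starts 7 m/s; Δx = 7·2 + ½·9·2² = 32 m; v ends 25 m/s.
x(4) = 2 + Σ Δx = 42.5 m.

42.5 m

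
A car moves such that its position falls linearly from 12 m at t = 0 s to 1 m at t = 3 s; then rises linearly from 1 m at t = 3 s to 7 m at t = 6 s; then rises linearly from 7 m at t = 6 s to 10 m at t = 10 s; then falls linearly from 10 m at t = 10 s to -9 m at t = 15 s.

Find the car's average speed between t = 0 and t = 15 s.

Average speed = (total path length)/(elapsed time); on a piecewise-linear x-t graph the path length is Σ|Δx|.
0–3 s: |Δx| = |1 − 12| = 11 m
3–6 s: |Δx| = |7 − 1| = 6 m
6–10 s: |Δx| = |10 − 7| = 3 m
10–15 s: |Δx| = |-9 − 10| = 19 m
Total path = 39 m; average speed = 39/15 = 2.6 m/s.

2.6 m/s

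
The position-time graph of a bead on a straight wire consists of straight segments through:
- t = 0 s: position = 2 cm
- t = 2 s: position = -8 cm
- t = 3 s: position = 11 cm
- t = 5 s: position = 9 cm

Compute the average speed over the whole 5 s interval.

Average speed = (total path length)/(elapsed time); on a piecewise-linear x-t graph the path length is Σ|Δx|.
0–2 s: |Δx| = |-8 − 2| = 10 cm
2–3 s: |Δx| = |11 − -8| = 19 cm
3–5 s: |Δx| = |9 − 11| = 2 cm
Total path = 31 cm; average speed = 31/5 = 6.2 cm/s.

6.2 cm/s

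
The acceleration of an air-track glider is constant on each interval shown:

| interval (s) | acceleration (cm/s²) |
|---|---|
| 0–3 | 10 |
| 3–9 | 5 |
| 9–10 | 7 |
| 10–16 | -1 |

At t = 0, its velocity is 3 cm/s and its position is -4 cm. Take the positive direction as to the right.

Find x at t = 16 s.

806.5 cm

On each constant-a segment, Δv = aΔt and Δx = v₀Δt + ½aΔt²; chain segment to segment.
0–3 s: v starts 3 cm/s; Δx = 3·3 + ½·10·3² = 54 cm; v ends 33 cm/s.
3–9 s: v starts 33 cm/s; Δx = 33·6 + ½·5·6² = 288 cm; v ends 63 cm/s.
9–10 s: v starts 63 cm/s; Δx = 63·1 + ½·7·1² = 66.5 cm; v ends 70 cm/s.
10–16 s: v starts 70 cm/s; Δx = 70·6 + ½·-1·6² = 402 cm; v ends 64 cm/s.
x(16) = -4 + Σ Δx = 806.5 cm.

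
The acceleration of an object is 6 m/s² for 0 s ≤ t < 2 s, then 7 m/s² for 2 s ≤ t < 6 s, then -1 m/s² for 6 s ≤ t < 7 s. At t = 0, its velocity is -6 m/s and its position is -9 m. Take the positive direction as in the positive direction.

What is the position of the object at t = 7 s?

On each constant-a segment, Δv = aΔt and Δx = v₀Δt + ½aΔt²; chain segment to segment.
0–2 s: v starts -6 m/s; Δx = -6·2 + ½·6·2² = 0 m; v ends 6 m/s.
2–6 s: v starts 6 m/s; Δx = 6·4 + ½·7·4² = 80 m; v ends 34 m/s.
6–7 s: v starts 34 m/s; Δx = 34·1 + ½·-1·1² = 33.5 m; v ends 33 m/s.
x(7) = -9 + Σ Δx = 104.5 m.

104.5 m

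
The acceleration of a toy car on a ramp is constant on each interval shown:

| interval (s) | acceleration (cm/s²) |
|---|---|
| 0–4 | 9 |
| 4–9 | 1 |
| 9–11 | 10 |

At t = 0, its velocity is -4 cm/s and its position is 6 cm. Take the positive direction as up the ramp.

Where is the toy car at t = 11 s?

On each constant-a segment, Δv = aΔt and Δx = v₀Δt + ½aΔt²; chain segment to segment.
0–4 s: v starts -4 cm/s; Δx = -4·4 + ½·9·4² = 56 cm; v ends 32 cm/s.
4–9 s: v starts 32 cm/s; Δx = 32·5 + ½·1·5² = 172.5 cm; v ends 37 cm/s.
9–11 s: v starts 37 cm/s; Δx = 37·2 + ½·10·2² = 94 cm; v ends 57 cm/s.
x(11) = 6 + Σ Δx = 328.5 cm.

328.5 cm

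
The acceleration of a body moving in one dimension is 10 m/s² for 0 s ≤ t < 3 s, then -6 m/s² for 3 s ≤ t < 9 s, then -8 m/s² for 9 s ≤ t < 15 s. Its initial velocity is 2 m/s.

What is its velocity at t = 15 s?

-52 m/s

Δv equals the area under the a-t graph; then v = v₀ + Δv.
0–3 s: 10 × 3 = 30 m/s
3–9 s: -6 × 6 = -36 m/s
9–15 s: -8 × 6 = -48 m/s
Δv = -54 m/s, so v(15) = 2 + (-54) = -52 m/s.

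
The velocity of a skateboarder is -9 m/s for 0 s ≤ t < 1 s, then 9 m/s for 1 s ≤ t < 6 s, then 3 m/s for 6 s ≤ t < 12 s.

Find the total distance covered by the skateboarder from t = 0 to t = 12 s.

Total distance travelled is ∫|v| dt — sum the magnitudes of each area piece.
0–1 s: |-9| × 1 = 9 m
1–6 s: |9| × 5 = 45 m
6–12 s: |3| × 6 = 18 m
Total distance = 72 m

72 m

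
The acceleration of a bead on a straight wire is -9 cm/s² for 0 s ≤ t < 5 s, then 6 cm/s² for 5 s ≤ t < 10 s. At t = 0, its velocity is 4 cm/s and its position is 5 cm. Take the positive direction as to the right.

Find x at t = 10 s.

On each constant-a segment, Δv = aΔt and Δx = v₀Δt + ½aΔt²; chain segment to segment.
0–5 s: v starts 4 cm/s; Δx = 4·5 + ½·-9·5² = -92.5 cm; v ends -41 cm/s.
5–10 s: v starts -41 cm/s; Δx = -41·5 + ½·6·5² = -130 cm; v ends -11 cm/s.
x(10) = 5 + Σ Δx = -217.5 cm.

-217.5 cm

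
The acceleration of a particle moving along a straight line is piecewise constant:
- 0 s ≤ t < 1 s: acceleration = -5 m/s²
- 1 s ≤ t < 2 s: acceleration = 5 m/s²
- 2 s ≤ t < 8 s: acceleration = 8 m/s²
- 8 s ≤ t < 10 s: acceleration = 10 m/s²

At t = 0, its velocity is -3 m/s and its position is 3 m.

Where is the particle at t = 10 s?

228 m

On each constant-a segment, Δv = aΔt and Δx = v₀Δt + ½aΔt²; chain segment to segment.
0–1 s: v starts -3 m/s; Δx = -3·1 + ½·-5·1² = -5.5 m; v ends -8 m/s.
1–2 s: v starts -8 m/s; Δx = -8·1 + ½·5·1² = -5.5 m; v ends -3 m/s.
2–8 s: v starts -3 m/s; Δx = -3·6 + ½·8·6² = 126 m; v ends 45 m/s.
8–10 s: v starts 45 m/s; Δx = 45·2 + ½·10·2² = 110 m; v ends 65 m/s.
x(10) = 3 + Σ Δx = 228 m.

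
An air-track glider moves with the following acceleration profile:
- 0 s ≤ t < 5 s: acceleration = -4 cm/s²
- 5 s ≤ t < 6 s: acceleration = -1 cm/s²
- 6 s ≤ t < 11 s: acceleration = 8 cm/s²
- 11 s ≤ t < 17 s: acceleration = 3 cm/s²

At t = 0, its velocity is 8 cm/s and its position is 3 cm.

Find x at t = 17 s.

231.5 cm

On each constant-a segment, Δv = aΔt and Δx = v₀Δt + ½aΔt²; chain segment to segment.
0–5 s: v starts 8 cm/s; Δx = 8·5 + ½·-4·5² = -10 cm; v ends -12 cm/s.
5–6 s: v starts -12 cm/s; Δx = -12·1 + ½·-1·1² = -12.5 cm; v ends -13 cm/s.
6–11 s: v starts -13 cm/s; Δx = -13·5 + ½·8·5² = 35 cm; v ends 27 cm/s.
11–17 s: v starts 27 cm/s; Δx = 27·6 + ½·3·6² = 216 cm; v ends 45 cm/s.
x(17) = 3 + Σ Δx = 231.5 cm.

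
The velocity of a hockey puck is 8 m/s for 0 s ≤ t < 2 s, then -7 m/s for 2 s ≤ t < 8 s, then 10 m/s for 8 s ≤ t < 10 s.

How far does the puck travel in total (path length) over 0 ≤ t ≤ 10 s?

78 m

Distance (not displacement) is the total path length: add the absolute areas under v-t.
0–2 s: |8| × 2 = 16 m
2–8 s: |-7| × 6 = 42 m
8–10 s: |10| × 2 = 20 m
Total distance = 78 m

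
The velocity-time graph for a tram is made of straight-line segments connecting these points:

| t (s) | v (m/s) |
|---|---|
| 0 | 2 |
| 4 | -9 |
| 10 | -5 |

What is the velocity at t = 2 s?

-3.5 m/s

On 0–4 s the graph is linear from 2 to -9 m/s: v(2) = 2 + (-9 − 2)·(2 − 0)/(4 − 0) = -3.5 m/s.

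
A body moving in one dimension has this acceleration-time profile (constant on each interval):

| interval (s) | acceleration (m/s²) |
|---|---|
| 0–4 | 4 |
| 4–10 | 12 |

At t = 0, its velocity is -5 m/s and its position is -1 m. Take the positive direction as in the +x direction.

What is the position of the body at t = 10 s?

On each constant-a segment, Δv = aΔt and Δx = v₀Δt + ½aΔt²; chain segment to segment.
0–4 s: v starts -5 m/s; Δx = -5·4 + ½·4·4² = 12 m; v ends 11 m/s.
4–10 s: v starts 11 m/s; Δx = 11·6 + ½·12·6² = 282 m; v ends 83 m/s.
x(10) = -1 + Σ Δx = 293 m.

293 m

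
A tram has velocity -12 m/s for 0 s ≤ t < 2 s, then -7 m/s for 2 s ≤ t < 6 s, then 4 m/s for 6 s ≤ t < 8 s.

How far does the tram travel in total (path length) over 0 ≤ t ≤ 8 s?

Total distance travelled is ∫|v| dt — sum the magnitudes of each area piece.
0–2 s: |-12| × 2 = 24 m
2–6 s: |-7| × 4 = 28 m
6–8 s: |4| × 2 = 8 m
Total distance = 60 m

60 m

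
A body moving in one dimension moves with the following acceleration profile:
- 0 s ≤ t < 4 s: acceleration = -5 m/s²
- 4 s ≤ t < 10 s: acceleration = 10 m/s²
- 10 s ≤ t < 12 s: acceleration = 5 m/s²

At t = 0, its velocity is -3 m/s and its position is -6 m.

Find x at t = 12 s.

On each constant-a segment, Δv = aΔt and Δx = v₀Δt + ½aΔt²; chain segment to segment.
0–4 s: v starts -3 m/s; Δx = -3·4 + ½·-5·4² = -52 m; v ends -23 m/s.
4–10 s: v starts -23 m/s; Δx = -23·6 + ½·10·6² = 42 m; v ends 37 m/s.
10–12 s: v starts 37 m/s; Δx = 37·2 + ½·5·2² = 84 m; v ends 47 m/s.
x(12) = -6 + Σ Δx = 68 m.

68 m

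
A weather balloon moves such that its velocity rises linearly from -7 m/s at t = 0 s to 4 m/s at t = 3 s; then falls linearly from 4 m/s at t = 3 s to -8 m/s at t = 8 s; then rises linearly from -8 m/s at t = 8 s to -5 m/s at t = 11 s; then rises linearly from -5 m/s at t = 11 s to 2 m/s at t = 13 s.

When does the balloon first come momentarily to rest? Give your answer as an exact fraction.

v changes sign on 0–3 s (from -7 to 4); the graph is linear there, so v = 0 at t = 0 + (7)·(3 − 0)/(4 − -7) = 21/11 s.

t = 21/11 s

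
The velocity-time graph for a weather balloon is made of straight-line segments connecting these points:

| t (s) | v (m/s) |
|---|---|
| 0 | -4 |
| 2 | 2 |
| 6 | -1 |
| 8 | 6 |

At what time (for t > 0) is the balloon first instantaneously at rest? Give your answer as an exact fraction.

t = 4/3 s

v changes sign on 0–2 s (from -4 to 2); the graph is linear there, so v = 0 at t = 0 + (4)·(2 − 0)/(2 − -4) = 4/3 s.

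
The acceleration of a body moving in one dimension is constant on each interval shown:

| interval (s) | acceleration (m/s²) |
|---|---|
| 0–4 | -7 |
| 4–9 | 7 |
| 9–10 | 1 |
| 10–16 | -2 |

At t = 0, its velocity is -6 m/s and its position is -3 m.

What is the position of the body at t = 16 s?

On each constant-a segment, Δv = aΔt and Δx = v₀Δt + ½aΔt²; chain segment to segment.
0–4 s: v starts -6 m/s; Δx = -6·4 + ½·-7·4² = -80 m; v ends -34 m/s.
4–9 s: v starts -34 m/s; Δx = -34·5 + ½·7·5² = -82.5 m; v ends 1 m/s.
9–10 s: v starts 1 m/s; Δx = 1·1 + ½·1·1² = 1.5 m; v ends 2 m/s.
10–16 s: v starts 2 m/s; Δx = 2·6 + ½·-2·6² = -24 m; v ends -10 m/s.
x(16) = -3 + Σ Δx = -188 m.

-188 m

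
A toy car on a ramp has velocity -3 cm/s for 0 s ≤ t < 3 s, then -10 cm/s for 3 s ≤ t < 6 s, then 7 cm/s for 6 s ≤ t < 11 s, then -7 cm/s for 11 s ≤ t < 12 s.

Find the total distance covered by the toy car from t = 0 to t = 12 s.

Distance (not displacement) is the total path length: add the absolute areas under v-t.
0–3 s: |-3| × 3 = 9 cm
3–6 s: |-10| × 3 = 30 cm
6–11 s: |7| × 5 = 35 cm
11–12 s: |-7| × 1 = 7 cm
Total distance = 81 cm

81 cm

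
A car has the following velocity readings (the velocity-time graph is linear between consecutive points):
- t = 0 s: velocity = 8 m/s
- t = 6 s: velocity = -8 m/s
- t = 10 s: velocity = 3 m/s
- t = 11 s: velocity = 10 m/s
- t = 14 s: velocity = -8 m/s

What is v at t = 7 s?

-5.25 m/s

On 6–10 s the graph is linear from -8 to 3 m/s: v(7) = -8 + (3 − -8)·(7 − 6)/(10 − 6) = -5.25 m/s.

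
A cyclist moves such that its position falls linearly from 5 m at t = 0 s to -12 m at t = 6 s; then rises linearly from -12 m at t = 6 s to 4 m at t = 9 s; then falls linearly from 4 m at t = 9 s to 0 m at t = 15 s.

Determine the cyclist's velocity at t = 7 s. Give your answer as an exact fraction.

16/3 m/s

Velocity is the slope of the x-t graph on 6–9 s: (4 − -12)/(9 − 6) = 16/3 m/s.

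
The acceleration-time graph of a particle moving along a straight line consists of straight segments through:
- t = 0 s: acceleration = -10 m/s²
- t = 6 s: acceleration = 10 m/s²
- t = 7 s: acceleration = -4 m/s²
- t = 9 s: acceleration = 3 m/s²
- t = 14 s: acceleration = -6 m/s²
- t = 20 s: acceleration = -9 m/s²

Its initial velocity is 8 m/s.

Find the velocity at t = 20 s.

-42.5 m/s

Δv equals the area under the a-t graph; then v = v₀ + Δv.
0–6 s: ½(-10 + 10)(6) = 0 m/s
6–7 s: ½(10 + -4)(1) = 3 m/s
7–9 s: ½(-4 + 3)(2) = -1 m/s
9–14 s: ½(3 + -6)(5) = -7.5 m/s
14–20 s: ½(-6 + -9)(6) = -45 m/s
Δv = -50.5 m/s, so v(20) = 8 + (-50.5) = -42.5 m/s.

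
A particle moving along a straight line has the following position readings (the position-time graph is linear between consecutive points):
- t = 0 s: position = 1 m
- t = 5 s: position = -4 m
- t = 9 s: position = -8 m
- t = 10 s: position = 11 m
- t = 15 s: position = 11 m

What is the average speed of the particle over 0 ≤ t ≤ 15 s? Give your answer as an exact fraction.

Average speed = (total path length)/(elapsed time); on a piecewise-linear x-t graph the path length is Σ|Δx|.
0–5 s: |Δx| = |-4 − 1| = 5 m
5–9 s: |Δx| = |-8 − -4| = 4 m
9–10 s: |Δx| = |11 − -8| = 19 m
10–15 s: |Δx| = |11 − 11| = 0 m
Total path = 28 m; average speed = 28/15 = 28/15 m/s.

28/15 m/s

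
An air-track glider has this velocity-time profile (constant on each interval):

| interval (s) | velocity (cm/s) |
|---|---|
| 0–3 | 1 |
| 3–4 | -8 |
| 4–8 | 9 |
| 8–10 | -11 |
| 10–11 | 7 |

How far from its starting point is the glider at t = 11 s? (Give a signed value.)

16 cm

Displacement is the signed area under the v-t curve.
0–3 s: 1 × 3 = 3 cm
3–4 s: -8 × 1 = -8 cm
4–8 s: 9 × 4 = 36 cm
8–10 s: -11 × 2 = -22 cm
10–11 s: 7 × 1 = 7 cm
Net displacement = 16 cm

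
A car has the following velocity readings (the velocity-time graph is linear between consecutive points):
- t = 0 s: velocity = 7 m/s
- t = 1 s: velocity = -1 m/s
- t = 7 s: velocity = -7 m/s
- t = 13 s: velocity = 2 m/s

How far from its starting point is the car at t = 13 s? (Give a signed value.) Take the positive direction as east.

Net displacement equals the area under the velocity-time graph (areas below the axis count negative).
0–1 s: ½(7 + -1)(1) = 3 m
1–7 s: ½(-1 + -7)(6) = -24 m
7–13 s: ½(-7 + 2)(6) = -15 m
Net displacement = -36 m

-36 m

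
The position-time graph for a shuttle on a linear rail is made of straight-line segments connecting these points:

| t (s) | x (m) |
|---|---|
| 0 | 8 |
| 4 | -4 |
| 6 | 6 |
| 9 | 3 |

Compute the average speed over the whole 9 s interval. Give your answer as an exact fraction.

Average speed = (total path length)/(elapsed time); on a piecewise-linear x-t graph the path length is Σ|Δx|.
0–4 s: |Δx| = |-4 − 8| = 12 m
4–6 s: |Δx| = |6 − -4| = 10 m
6–9 s: |Δx| = |3 − 6| = 3 m
Total path = 25 m; average speed = 25/9 = 25/9 m/s.

25/9 m/s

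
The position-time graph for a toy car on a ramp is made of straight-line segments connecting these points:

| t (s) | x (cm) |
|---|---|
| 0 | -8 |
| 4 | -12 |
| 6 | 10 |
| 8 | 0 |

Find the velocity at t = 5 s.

11 cm/s

Velocity is the slope of the x-t graph on 4–6 s: (10 − -12)/(6 − 4) = 11 cm/s.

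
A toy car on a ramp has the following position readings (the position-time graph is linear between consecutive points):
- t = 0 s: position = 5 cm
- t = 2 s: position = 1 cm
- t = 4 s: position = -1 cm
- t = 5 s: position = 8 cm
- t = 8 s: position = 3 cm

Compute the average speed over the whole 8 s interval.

Average speed = (total path length)/(elapsed time); on a piecewise-linear x-t graph the path length is Σ|Δx|.
0–2 s: |Δx| = |1 − 5| = 4 cm
2–4 s: |Δx| = |-1 − 1| = 2 cm
4–5 s: |Δx| = |8 − -1| = 9 cm
5–8 s: |Δx| = |3 − 8| = 5 cm
Total path = 20 cm; average speed = 20/8 = 2.5 cm/s.

2.5 cm/s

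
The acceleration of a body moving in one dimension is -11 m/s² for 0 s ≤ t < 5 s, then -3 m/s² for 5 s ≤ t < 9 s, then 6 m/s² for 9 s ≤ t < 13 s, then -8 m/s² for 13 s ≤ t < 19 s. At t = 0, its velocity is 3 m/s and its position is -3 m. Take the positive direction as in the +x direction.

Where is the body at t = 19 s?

-949.5 m

On each constant-a segment, Δv = aΔt and Δx = v₀Δt + ½aΔt²; chain segment to segment.
0–5 s: v starts 3 m/s; Δx = 3·5 + ½·-11·5² = -122.5 m; v ends -52 m/s.
5–9 s: v starts -52 m/s; Δx = -52·4 + ½·-3·4² = -232 m; v ends -64 m/s.
9–13 s: v starts -64 m/s; Δx = -64·4 + ½·6·4² = -208 m; v ends -40 m/s.
13–19 s: v starts -40 m/s; Δx = -40·6 + ½·-8·6² = -384 m; v ends -88 m/s.
x(19) = -3 + Σ Δx = -949.5 m.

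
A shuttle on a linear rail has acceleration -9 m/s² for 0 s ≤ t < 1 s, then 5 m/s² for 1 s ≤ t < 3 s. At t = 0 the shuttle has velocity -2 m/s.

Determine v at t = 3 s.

-1 m/s

Δv equals the area under the a-t graph; then v = v₀ + Δv.
0–1 s: -9 × 1 = -9 m/s
1–3 s: 5 × 2 = 10 m/s
Δv = 1 m/s, so v(3) = -2 + (1) = -1 m/s.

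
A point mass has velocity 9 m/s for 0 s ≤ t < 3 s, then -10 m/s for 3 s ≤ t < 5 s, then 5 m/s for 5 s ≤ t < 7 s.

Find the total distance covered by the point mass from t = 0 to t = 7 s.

Total distance travelled is ∫|v| dt — sum the magnitudes of each area piece.
0–3 s: |9| × 3 = 27 m
3–5 s: |-10| × 2 = 20 m
5–7 s: |5| × 2 = 10 m
Total distance = 57 m

57 m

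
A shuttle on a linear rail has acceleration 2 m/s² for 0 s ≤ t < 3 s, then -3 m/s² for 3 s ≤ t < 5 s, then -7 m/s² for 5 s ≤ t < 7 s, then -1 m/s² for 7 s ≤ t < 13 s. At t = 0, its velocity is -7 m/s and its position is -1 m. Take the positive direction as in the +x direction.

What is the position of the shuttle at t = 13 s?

-193 m

On each constant-a segment, Δv = aΔt and Δx = v₀Δt + ½aΔt²; chain segment to segment.
0–3 s: v starts -7 m/s; Δx = -7·3 + ½·2·3² = -12 m; v ends -1 m/s.
3–5 s: v starts -1 m/s; Δx = -1·2 + ½·-3·2² = -8 m; v ends -7 m/s.
5–7 s: v starts -7 m/s; Δx = -7·2 + ½·-7·2² = -28 m; v ends -21 m/s.
7–13 s: v starts -21 m/s; Δx = -21·6 + ½·-1·6² = -144 m; v ends -27 m/s.
x(13) = -1 + Σ Δx = -193 m.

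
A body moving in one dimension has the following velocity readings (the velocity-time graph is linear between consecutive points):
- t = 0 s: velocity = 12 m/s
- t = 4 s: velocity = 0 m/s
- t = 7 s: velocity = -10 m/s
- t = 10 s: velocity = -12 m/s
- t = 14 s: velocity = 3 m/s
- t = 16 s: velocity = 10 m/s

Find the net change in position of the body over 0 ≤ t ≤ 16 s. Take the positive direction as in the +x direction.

Net displacement equals the area under the velocity-time graph (areas below the axis count negative).
0–4 s: ½(12 + 0)(4) = 24 m
4–7 s: ½(0 + -10)(3) = -15 m
7–10 s: ½(-10 + -12)(3) = -33 m
10–14 s: ½(-12 + 3)(4) = -18 m
14–16 s: ½(3 + 10)(2) = 13 m
Net displacement = -29 m

-29 m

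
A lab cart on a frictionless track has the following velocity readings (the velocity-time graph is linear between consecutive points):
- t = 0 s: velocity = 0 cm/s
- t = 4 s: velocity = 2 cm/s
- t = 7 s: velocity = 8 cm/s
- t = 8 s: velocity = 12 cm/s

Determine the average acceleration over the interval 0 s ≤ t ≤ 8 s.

1.5 cm/s²

Average acceleration = Δv/Δt = (12 − 0)/(8 − 0) = 1.5 cm/s².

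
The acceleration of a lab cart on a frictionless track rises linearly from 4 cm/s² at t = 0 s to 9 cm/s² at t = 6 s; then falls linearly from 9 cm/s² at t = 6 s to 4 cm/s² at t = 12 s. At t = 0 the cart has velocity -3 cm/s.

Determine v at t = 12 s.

75 cm/s

Δv equals the area under the a-t graph; then v = v₀ + Δv.
0–6 s: ½(4 + 9)(6) = 39 cm/s
6–12 s: ½(9 + 4)(6) = 39 cm/s
Δv = 78 cm/s, so v(12) = -3 + (78) = 75 cm/s.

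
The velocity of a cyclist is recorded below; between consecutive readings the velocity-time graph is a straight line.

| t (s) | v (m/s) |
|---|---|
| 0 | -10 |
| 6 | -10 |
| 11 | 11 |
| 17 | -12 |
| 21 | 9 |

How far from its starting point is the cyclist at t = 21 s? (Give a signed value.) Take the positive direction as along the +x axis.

Net displacement equals the area under the velocity-time graph (areas below the axis count negative).
0–6 s: -10 × 6 = -60 m
6–11 s: ½(-10 + 11)(5) = 2.5 m
11–17 s: ½(11 + -12)(6) = -3 m
17–21 s: ½(-12 + 9)(4) = -6 m
Net displacement = -66.5 m

-66.5 m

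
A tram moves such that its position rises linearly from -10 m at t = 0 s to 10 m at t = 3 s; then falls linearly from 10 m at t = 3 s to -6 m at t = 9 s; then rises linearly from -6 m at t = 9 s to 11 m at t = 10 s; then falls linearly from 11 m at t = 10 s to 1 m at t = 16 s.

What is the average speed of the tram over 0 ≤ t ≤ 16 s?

3.9375 m/s

Average speed = (total path length)/(elapsed time); on a piecewise-linear x-t graph the path length is Σ|Δx|.
0–3 s: |Δx| = |10 − -10| = 20 m
3–9 s: |Δx| = |-6 − 10| = 16 m
9–10 s: |Δx| = |11 − -6| = 17 m
10–16 s: |Δx| = |1 − 11| = 10 m
Total path = 63 m; average speed = 63/16 = 3.9375 m/s.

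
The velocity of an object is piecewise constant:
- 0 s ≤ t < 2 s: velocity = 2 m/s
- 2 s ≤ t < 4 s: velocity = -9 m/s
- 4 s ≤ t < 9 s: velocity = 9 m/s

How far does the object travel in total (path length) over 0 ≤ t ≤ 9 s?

Total distance travelled is ∫|v| dt — sum the magnitudes of each area piece.
0–2 s: |2| × 2 = 4 m
2–4 s: |-9| × 2 = 18 m
4–9 s: |9| × 5 = 45 m
Total distance = 67 m

67 m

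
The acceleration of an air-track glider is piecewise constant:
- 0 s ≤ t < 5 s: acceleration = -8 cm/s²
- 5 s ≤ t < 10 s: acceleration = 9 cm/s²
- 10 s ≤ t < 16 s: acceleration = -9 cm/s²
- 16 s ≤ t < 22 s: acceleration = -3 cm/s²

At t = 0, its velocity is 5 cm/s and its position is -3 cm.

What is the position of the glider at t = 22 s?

On each constant-a segment, Δv = aΔt and Δx = v₀Δt + ½aΔt²; chain segment to segment.
0–5 s: v starts 5 cm/s; Δx = 5·5 + ½·-8·5² = -75 cm; v ends -35 cm/s.
5–10 s: v starts -35 cm/s; Δx = -35·5 + ½·9·5² = -62.5 cm; v ends 10 cm/s.
10–16 s: v starts 10 cm/s; Δx = 10·6 + ½·-9·6² = -102 cm; v ends -44 cm/s.
16–22 s: v starts -44 cm/s; Δx = -44·6 + ½·-3·6² = -318 cm; v ends -62 cm/s.
x(22) = -3 + Σ Δx = -560.5 cm.

-560.5 cm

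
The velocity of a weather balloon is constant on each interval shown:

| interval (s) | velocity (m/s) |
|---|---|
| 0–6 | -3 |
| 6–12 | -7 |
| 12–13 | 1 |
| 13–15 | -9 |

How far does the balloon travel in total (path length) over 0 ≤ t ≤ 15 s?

79 m

Total distance travelled is ∫|v| dt — sum the magnitudes of each area piece.
0–6 s: |-3| × 6 = 18 m
6–12 s: |-7| × 6 = 42 m
12–13 s: |1| × 1 = 1 m
13–15 s: |-9| × 2 = 18 m
Total distance = 79 m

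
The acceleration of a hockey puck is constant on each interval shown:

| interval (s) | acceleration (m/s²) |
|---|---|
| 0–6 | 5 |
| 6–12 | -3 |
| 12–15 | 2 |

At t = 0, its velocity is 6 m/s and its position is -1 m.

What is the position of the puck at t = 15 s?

On each constant-a segment, Δv = aΔt and Δx = v₀Δt + ½aΔt²; chain segment to segment.
0–6 s: v starts 6 m/s; Δx = 6·6 + ½·5·6² = 126 m; v ends 36 m/s.
6–12 s: v starts 36 m/s; Δx = 36·6 + ½·-3·6² = 162 m; v ends 18 m/s.
12–15 s: v starts 18 m/s; Δx = 18·3 + ½·2·3² = 63 m; v ends 24 m/s.
x(15) = -1 + Σ Δx = 350 m.

350 m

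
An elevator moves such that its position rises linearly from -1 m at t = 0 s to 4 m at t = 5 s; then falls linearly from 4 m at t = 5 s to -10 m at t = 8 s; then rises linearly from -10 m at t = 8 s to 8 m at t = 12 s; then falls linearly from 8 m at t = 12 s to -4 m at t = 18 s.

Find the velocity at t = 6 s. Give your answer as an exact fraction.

-14/3 m/s

Velocity is the slope of the x-t graph on 5–8 s: (-10 − 4)/(8 − 5) = -14/3 m/s.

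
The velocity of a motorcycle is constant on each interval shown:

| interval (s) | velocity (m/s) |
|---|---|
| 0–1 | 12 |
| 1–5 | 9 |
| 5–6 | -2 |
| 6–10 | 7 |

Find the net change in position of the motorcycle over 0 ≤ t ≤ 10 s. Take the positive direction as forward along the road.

74 m

Displacement is the signed area under the v-t curve.
0–1 s: 12 × 1 = 12 m
1–5 s: 9 × 4 = 36 m
5–6 s: -2 × 1 = -2 m
6–10 s: 7 × 4 = 28 m
Net displacement = 74 m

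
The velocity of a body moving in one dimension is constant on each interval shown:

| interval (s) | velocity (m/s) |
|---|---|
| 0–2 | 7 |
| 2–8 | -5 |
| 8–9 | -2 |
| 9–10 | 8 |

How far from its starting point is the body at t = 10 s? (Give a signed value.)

-10 m

Displacement is the signed area under the v-t curve.
0–2 s: 7 × 2 = 14 m
2–8 s: -5 × 6 = -30 m
8–9 s: -2 × 1 = -2 m
9–10 s: 8 × 1 = 8 m
Net displacement = -10 m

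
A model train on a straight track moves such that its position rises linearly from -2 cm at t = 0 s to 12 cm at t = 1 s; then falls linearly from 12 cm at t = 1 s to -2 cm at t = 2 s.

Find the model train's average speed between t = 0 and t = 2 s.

14 cm/s

Average speed = (total path length)/(elapsed time); on a piecewise-linear x-t graph the path length is Σ|Δx|.
0–1 s: |Δx| = |12 − -2| = 14 cm
1–2 s: |Δx| = |-2 − 12| = 14 cm
Total path = 28 cm; average speed = 28/2 = 14 cm/s.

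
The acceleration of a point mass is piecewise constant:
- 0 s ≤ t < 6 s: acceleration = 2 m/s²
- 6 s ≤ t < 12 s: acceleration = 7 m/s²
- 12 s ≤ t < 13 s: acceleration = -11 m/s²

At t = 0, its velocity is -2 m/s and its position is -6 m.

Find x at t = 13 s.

On each constant-a segment, Δv = aΔt and Δx = v₀Δt + ½aΔt²; chain segment to segment.
0–6 s: v starts -2 m/s; Δx = -2·6 + ½·2·6² = 24 m; v ends 10 m/s.
6–12 s: v starts 10 m/s; Δx = 10·6 + ½·7·6² = 186 m; v ends 52 m/s.
12–13 s: v starts 52 m/s; Δx = 52·1 + ½·-11·1² = 46.5 m; v ends 41 m/s.
x(13) = -6 + Σ Δx = 250.5 m.

250.5 m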